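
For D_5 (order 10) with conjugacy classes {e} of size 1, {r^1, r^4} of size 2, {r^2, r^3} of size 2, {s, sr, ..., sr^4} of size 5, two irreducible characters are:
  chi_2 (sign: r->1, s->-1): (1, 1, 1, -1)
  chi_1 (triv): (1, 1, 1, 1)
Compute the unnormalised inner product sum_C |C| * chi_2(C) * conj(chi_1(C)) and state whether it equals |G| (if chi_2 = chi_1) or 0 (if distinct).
Sum = 0; so <chi_2, chi_1> = 0 (distinct irreducibles are orthogonal).

Why: Compute term by term over conjugacy classes (|C| * chi_2(C) * conj(chi_1(C))):
  1*(1)*conj(1) + 2*(1)*conj(1) + 2*(1)*conj(1) + 5*(-1)*conj(1)
  = (1) + (2) + (2) + (-5)
  = 0.
Dividing by |G| = 10 gives 0/10 = 0, matching the row-orthogonality relation <chi_2, chi_1> = [chi_2 = chi_1].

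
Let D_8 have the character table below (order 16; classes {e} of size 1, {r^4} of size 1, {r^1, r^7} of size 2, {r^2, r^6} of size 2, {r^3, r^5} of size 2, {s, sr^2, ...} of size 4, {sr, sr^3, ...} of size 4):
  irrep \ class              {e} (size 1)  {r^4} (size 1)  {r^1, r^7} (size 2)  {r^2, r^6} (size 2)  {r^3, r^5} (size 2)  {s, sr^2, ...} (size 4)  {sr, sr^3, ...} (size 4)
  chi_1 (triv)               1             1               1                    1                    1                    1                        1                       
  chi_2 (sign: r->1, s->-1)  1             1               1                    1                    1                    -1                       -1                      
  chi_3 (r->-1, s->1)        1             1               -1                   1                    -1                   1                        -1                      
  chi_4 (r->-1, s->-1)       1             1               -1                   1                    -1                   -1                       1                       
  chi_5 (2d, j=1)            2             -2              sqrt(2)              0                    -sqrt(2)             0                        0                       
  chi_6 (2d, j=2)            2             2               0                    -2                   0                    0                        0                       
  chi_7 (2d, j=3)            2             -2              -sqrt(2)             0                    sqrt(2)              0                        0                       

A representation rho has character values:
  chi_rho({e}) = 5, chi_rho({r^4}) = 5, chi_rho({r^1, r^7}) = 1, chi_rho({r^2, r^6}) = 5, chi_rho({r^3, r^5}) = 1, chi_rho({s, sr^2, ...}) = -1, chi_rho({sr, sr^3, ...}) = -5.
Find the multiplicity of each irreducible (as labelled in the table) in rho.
Multiplicities: chi_1: 0, chi_2: 3, chi_3: 2, chi_4: 0, chi_5: 0, chi_6: 0, chi_7: 0.

Explanation: Use <chi_rho, chi> = (1/|G|) sum_C |C| * chi_rho(C) * conj(chi(C)) with |G| = 16 for each irreducible chi in the table:
  <chi_rho, chi_1> = (1/16)[1*(5)*conj(1) + 1*(5)*conj(1) + 2*(1)*conj(1) + 2*(5)*conj(1) + 2*(1)*conj(1) + 4*(-1)*conj(1) + 4*(-5)*conj(1)]
      = (1/16)[(5) + (5) + (2) + (10) + (2) + (-4) + (-20)] = 0/16 = 0
  <chi_rho, chi_2> = (1/16)[1*(5)*conj(1) + 1*(5)*conj(1) + 2*(1)*conj(1) + 2*(5)*conj(1) + 2*(1)*conj(1) + 4*(-1)*conj(-1) + 4*(-5)*conj(-1)]
      = (1/16)[(5) + (5) + (2) + (10) + (2) + (4) + (20)] = 48/16 = 3
  <chi_rho, chi_3> = (1/16)[1*(5)*conj(1) + 1*(5)*conj(1) + 2*(1)*conj(-1) + 2*(5)*conj(1) + 2*(1)*conj(-1) + 4*(-1)*conj(1) + 4*(-5)*conj(-1)]
      = (1/16)[(5) + (5) + (-2) + (10) + (-2) + (-4) + (20)] = 32/16 = 2
  <chi_rho, chi_4> = (1/16)[1*(5)*conj(1) + 1*(5)*conj(1) + 2*(1)*conj(-1) + 2*(5)*conj(1) + 2*(1)*conj(-1) + 4*(-1)*conj(-1) + 4*(-5)*conj(1)]
      = (1/16)[(5) + (5) + (-2) + (10) + (-2) + (4) + (-20)] = 0/16 = 0
  <chi_rho, chi_5> = (1/16)[1*(5)*conj(2) + 1*(5)*conj(-2) + 2*(1)*conj(sqrt(2)) + 2*(5)*conj(0) + 2*(1)*conj(-sqrt(2)) + 4*(-1)*conj(0) + 4*(-5)*conj(0)]
      = (1/16)[(10) + (-10) + (2*sqrt(2)) + (0) + (-2*sqrt(2)) + (0) + (0)] = 0/16 = 0
  <chi_rho, chi_6> = (1/16)[1*(5)*conj(2) + 1*(5)*conj(2) + 2*(1)*conj(0) + 2*(5)*conj(-2) + 2*(1)*conj(0) + 4*(-1)*conj(0) + 4*(-5)*conj(0)]
      = (1/16)[(10) + (10) + (0) + (-20) + (0) + (0) + (0)] = 0/16 = 0
  <chi_rho, chi_7> = (1/16)[1*(5)*conj(2) + 1*(5)*conj(-2) + 2*(1)*conj(-sqrt(2)) + 2*(5)*conj(0) + 2*(1)*conj(sqrt(2)) + 4*(-1)*conj(0) + 4*(-5)*conj(0)]
      = (1/16)[(10) + (-10) + (-2*sqrt(2)) + (0) + (2*sqrt(2)) + (0) + (0)] = 0/16 = 0
Dimension check: dim(rho) = sum (mult * dim) = 0*1 + 3*1 + 2*1 + 0*1 + 0*2 + 0*2 + 0*2 = 5 = chi_rho(e) = 5.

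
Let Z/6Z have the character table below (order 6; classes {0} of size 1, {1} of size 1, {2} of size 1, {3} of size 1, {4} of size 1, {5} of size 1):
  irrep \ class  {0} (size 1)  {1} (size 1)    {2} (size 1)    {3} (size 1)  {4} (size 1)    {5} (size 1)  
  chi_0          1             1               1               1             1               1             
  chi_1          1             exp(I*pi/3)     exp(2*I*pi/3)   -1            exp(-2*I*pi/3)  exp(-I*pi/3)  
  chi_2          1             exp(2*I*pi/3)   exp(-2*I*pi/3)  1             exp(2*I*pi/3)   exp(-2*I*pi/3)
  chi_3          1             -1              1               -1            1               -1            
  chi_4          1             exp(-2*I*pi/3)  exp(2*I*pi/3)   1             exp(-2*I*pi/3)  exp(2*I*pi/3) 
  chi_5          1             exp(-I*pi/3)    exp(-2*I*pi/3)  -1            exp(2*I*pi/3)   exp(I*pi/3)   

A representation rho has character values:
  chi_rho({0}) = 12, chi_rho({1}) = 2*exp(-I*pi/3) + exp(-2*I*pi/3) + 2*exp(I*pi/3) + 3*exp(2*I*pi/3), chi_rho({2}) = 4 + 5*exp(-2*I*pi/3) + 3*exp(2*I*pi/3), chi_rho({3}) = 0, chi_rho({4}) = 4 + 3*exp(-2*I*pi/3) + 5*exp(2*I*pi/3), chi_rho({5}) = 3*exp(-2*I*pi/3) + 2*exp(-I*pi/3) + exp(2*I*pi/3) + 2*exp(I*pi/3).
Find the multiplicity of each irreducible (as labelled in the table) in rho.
Multiplicities: chi_0: 2, chi_1: 2, chi_2: 3, chi_3: 2, chi_4: 1, chi_5: 2.

Derivation: Use <chi_rho, chi> = (1/|G|) sum_C |C| * chi_rho(C) * conj(chi(C)) with |G| = 6 for each irreducible chi in the table:
  <chi_rho, chi_0> = (1/6)[1*(12)*conj(1) + 1*(2*exp(-I*pi/3) + exp(-2*I*pi/3) + 2*exp(I*pi/3) + 3*exp(2*I*pi/3))*conj(1) + 1*(4 + 5*exp(-2*I*pi/3) + 3*exp(2*I*pi/3))*conj(1) + 1*(0)*conj(1) + 1*(4 + 3*exp(-2*I*pi/3) + 5*exp(2*I*pi/3))*conj(1) + 1*(3*exp(-2*I*pi/3) + 2*exp(-I*pi/3) + exp(2*I*pi/3) + 2*exp(I*pi/3))*conj(1)]
      = (1/6)[(12) + (2*exp(-I*pi/3) + exp(-2*I*pi/3) + 2*exp(I*pi/3) + 3*exp(2*I*pi/3)) + (4 + 5*exp(-2*I*pi/3) + 3*exp(2*I*pi/3)) + (0) + (4 + 3*exp(-2*I*pi/3) + 5*exp(2*I*pi/3)) + (3*exp(-2*I*pi/3) + 2*exp(-I*pi/3) + exp(2*I*pi/3) + 2*exp(I*pi/3))] = 12/6 = 2
  <chi_rho, chi_1> = (1/6)[1*(12)*conj(1) + 1*(2*exp(-I*pi/3) + exp(-2*I*pi/3) + 2*exp(I*pi/3) + 3*exp(2*I*pi/3))*conj(exp(I*pi/3)) + 1*(4 + 5*exp(-2*I*pi/3) + 3*exp(2*I*pi/3))*conj(exp(2*I*pi/3)) + 1*(0)*conj(-1) + 1*(4 + 3*exp(-2*I*pi/3) + 5*exp(2*I*pi/3))*conj(exp(-2*I*pi/3)) + 1*(3*exp(-2*I*pi/3) + 2*exp(-I*pi/3) + exp(2*I*pi/3) + 2*exp(I*pi/3))*conj(exp(-I*pi/3))]
      = (1/6)[(12) + (1 + 2*exp(-2*I*pi/3) + 3*exp(I*pi/3)) + (3 + 4*exp(-2*I*pi/3) + 5*exp(2*I*pi/3)) + (0) + (3 + 5*exp(-2*I*pi/3) + 4*exp(2*I*pi/3)) + (1 + 3*exp(-I*pi/3) + 2*exp(2*I*pi/3))] = 12/6 = 2
  <chi_rho, chi_2> = (1/6)[1*(12)*conj(1) + 1*(2*exp(-I*pi/3) + exp(-2*I*pi/3) + 2*exp(I*pi/3) + 3*exp(2*I*pi/3))*conj(exp(2*I*pi/3)) + 1*(4 + 5*exp(-2*I*pi/3) + 3*exp(2*I*pi/3))*conj(exp(-2*I*pi/3)) + 1*(0)*conj(1) + 1*(4 + 3*exp(-2*I*pi/3) + 5*exp(2*I*pi/3))*conj(exp(2*I*pi/3)) + 1*(3*exp(-2*I*pi/3) + 2*exp(-I*pi/3) + exp(2*I*pi/3) + 2*exp(I*pi/3))*conj(exp(-2*I*pi/3))]
      = (1/6)[(12) + (1 + 2*exp(-I*pi/3) + exp(2*I*pi/3)) + (5 + 3*exp(-2*I*pi/3) + 4*exp(2*I*pi/3)) + (0) + (5 + 4*exp(-2*I*pi/3) + 3*exp(2*I*pi/3)) + (1 + exp(-2*I*pi/3) + 2*exp(I*pi/3))] = 18/6 = 3
  <chi_rho, chi_3> = (1/6)[1*(12)*conj(1) + 1*(2*exp(-I*pi/3) + exp(-2*I*pi/3) + 2*exp(I*pi/3) + 3*exp(2*I*pi/3))*conj(-1) + 1*(4 + 5*exp(-2*I*pi/3) + 3*exp(2*I*pi/3))*conj(1) + 1*(0)*conj(-1) + 1*(4 + 3*exp(-2*I*pi/3) + 5*exp(2*I*pi/3))*conj(1) + 1*(3*exp(-2*I*pi/3) + 2*exp(-I*pi/3) + exp(2*I*pi/3) + 2*exp(I*pi/3))*conj(-1)]
      = (1/6)[(12) + (-3*exp(2*I*pi/3) - 2*exp(I*pi/3) - exp(-2*I*pi/3) - 2*exp(-I*pi/3)) + (4 + 5*exp(-2*I*pi/3) + 3*exp(2*I*pi/3)) + (0) + (4 + 3*exp(-2*I*pi/3) + 5*exp(2*I*pi/3)) + (-2*exp(I*pi/3) - exp(2*I*pi/3) - 2*exp(-I*pi/3) - 3*exp(-2*I*pi/3))] = 12/6 = 2
  <chi_rho, chi_4> = (1/6)[1*(12)*conj(1) + 1*(2*exp(-I*pi/3) + exp(-2*I*pi/3) + 2*exp(I*pi/3) + 3*exp(2*I*pi/3))*conj(exp(-2*I*pi/3)) + 1*(4 + 5*exp(-2*I*pi/3) + 3*exp(2*I*pi/3))*conj(exp(2*I*pi/3)) + 1*(0)*conj(1) + 1*(4 + 3*exp(-2*I*pi/3) + 5*exp(2*I*pi/3))*conj(exp(-2*I*pi/3)) + 1*(3*exp(-2*I*pi/3) + 2*exp(-I*pi/3) + exp(2*I*pi/3) + 2*exp(I*pi/3))*conj(exp(2*I*pi/3))]
      = (1/6)[(12) + (-1 + 3*exp(-2*I*pi/3) + 2*exp(I*pi/3)) + (3 + 4*exp(-2*I*pi/3) + 5*exp(2*I*pi/3)) + (0) + (3 + 5*exp(-2*I*pi/3) + 4*exp(2*I*pi/3)) + (-1 + 2*exp(-I*pi/3) + 3*exp(2*I*pi/3))] = 6/6 = 1
  <chi_rho, chi_5> = (1/6)[1*(12)*conj(1) + 1*(2*exp(-I*pi/3) + exp(-2*I*pi/3) + 2*exp(I*pi/3) + 3*exp(2*I*pi/3))*conj(exp(-I*pi/3)) + 1*(4 + 5*exp(-2*I*pi/3) + 3*exp(2*I*pi/3))*conj(exp(-2*I*pi/3)) + 1*(0)*conj(-1) + 1*(4 + 3*exp(-2*I*pi/3) + 5*exp(2*I*pi/3))*conj(exp(2*I*pi/3)) + 1*(3*exp(-2*I*pi/3) + 2*exp(-I*pi/3) + exp(2*I*pi/3) + 2*exp(I*pi/3))*conj(exp(I*pi/3))]
      = (1/6)[(12) + (-1 + exp(-I*pi/3) + 2*exp(2*I*pi/3)) + (5 + 3*exp(-2*I*pi/3) + 4*exp(2*I*pi/3)) + (0) + (5 + 4*exp(-2*I*pi/3) + 3*exp(2*I*pi/3)) + (-1 + 2*exp(-2*I*pi/3) + exp(I*pi/3))] = 12/6 = 2
(Exp terms are combined using exp(i*s)*conj(exp(i*t)) = exp(i*(s-t)), and sums of them are collapsed using the identity that for every m > 1 the m distinct m-th roots of unity sum to 0, e.g. 1 + exp(2*I*pi/3) + exp(-2*I*pi/3) = 0.)
Dimension check: dim(rho) = sum (mult * dim) = 2*1 + 2*1 + 3*1 + 2*1 + 1*1 + 2*1 = 12 = chi_rho(e) = 12.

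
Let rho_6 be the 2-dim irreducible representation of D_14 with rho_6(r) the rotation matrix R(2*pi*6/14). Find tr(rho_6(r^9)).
chi_{rho_6}(r^9) = 2*cos(2*pi*6*9/14) = 2*cos(2*pi/7)

Reasoning: rho_6(r^9) is rotation by angle 2*pi*6*9/14, whose trace is 2*cos(2*pi*6*9/14) = 2*cos(2*pi/7).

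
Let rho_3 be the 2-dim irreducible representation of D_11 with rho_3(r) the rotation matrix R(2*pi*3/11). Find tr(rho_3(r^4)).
chi_{rho_3}(r^4) = 2*cos(2*pi*3*4/11) = 2*cos(24*pi/11)

Why: rho_3(r^4) is rotation by angle 2*pi*3*4/11, whose trace is 2*cos(2*pi*3*4/11) = 2*cos(24*pi/11).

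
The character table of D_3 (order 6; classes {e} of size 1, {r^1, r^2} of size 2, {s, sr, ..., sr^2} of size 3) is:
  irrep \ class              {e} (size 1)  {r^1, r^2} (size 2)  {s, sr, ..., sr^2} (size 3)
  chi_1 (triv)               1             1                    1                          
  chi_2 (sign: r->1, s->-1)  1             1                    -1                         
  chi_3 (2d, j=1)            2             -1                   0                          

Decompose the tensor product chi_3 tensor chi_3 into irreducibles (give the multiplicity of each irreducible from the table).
chi_3 tensor chi_3 = chi_1 + chi_2 + chi_3 (all other irreducibles have multiplicity 0).

Justification: The character of a tensor product is the pointwise product (chi_3 * chi_3)(C) = chi_3(C) * chi_3(C):
  {e}: (2)*(2), {r^1, r^2}: (-1)*(-1), {s, sr, ..., sr^2}: (0)*(0)
so (chi_3 * chi_3) takes values
  {e} -> 4, {r^1, r^2} -> 1, {s, sr, ..., sr^2} -> 0.
Now take the inner product of this character with each irreducible chi from the table, <chi_3*chi_3, chi> = (1/6) sum_C |C| (chi_3*chi_3)(C) conj(chi(C)):
  <chi_3*chi_3, chi_1> = (1/6)[1*(4)*conj(1) + 2*(1)*conj(1) + 3*(0)*conj(1)]
      = (1/6)[(4) + (2) + (0)] = 6/6 = 1
  <chi_3*chi_3, chi_2> = (1/6)[1*(4)*conj(1) + 2*(1)*conj(1) + 3*(0)*conj(-1)]
      = (1/6)[(4) + (2) + (0)] = 6/6 = 1
  <chi_3*chi_3, chi_3> = (1/6)[1*(4)*conj(2) + 2*(1)*conj(-1) + 3*(0)*conj(0)]
      = (1/6)[(8) + (-2) + (0)] = 6/6 = 1
Hence the multiplicities are chi_1: 1, chi_2: 1, chi_3: 1. Dimension check: dim(chi_3)*dim(chi_3) = 2*2 = 4 and sum (mult * dim) = 1*1 + 1*1 + 1*2 = 4.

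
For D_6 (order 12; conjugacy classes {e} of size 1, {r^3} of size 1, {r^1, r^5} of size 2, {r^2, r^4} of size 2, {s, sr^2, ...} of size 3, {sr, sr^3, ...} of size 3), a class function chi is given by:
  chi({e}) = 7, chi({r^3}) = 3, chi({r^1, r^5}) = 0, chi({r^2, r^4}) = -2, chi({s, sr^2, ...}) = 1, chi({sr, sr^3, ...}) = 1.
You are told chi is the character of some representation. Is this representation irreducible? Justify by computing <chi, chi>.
Not irreducible (reducible): <chi, chi> = 6 > 1.

Proof sketch: <chi, chi> = (1/|G|) sum_C |C| * |chi(C)|^2 = (1/12)[1*|7|^2 + 1*|3|^2 + 2*|0|^2 + 2*|-2|^2 + 3*|1|^2 + 3*|1|^2]
  = (1/12)[(49) + (9) + (0) + (8) + (3) + (3)] = 72/12 = 6.
A character is irreducible iff <chi, chi> = 1, so this representation is reducible.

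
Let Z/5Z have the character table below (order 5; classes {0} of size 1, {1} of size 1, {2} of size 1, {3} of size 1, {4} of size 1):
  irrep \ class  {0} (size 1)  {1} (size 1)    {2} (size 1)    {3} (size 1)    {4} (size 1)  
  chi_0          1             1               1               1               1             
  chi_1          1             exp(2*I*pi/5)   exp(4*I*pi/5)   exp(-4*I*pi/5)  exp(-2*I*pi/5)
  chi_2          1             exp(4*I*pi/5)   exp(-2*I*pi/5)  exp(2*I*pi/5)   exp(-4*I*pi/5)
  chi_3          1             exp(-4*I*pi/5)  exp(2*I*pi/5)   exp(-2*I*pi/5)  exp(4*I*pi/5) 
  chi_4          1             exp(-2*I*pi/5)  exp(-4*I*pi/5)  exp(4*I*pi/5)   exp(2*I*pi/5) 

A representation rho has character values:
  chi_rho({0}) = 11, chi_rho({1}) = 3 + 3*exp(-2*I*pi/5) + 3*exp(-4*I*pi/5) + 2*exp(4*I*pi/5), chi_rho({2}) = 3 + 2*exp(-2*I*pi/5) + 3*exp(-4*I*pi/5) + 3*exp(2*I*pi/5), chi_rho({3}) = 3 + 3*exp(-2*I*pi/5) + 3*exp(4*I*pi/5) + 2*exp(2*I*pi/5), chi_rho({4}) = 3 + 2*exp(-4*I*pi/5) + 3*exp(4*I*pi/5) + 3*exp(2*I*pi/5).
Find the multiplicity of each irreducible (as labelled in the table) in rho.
Multiplicities: chi_0: 3, chi_1: 0, chi_2: 2, chi_3: 3, chi_4: 3.

Reasoning: Use <chi_rho, chi> = (1/|G|) sum_C |C| * chi_rho(C) * conj(chi(C)) with |G| = 5 for each irreducible chi in the table:
  <chi_rho, chi_0> = (1/5)[1*(11)*conj(1) + 1*(3 + 3*exp(-2*I*pi/5) + 3*exp(-4*I*pi/5) + 2*exp(4*I*pi/5))*conj(1) + 1*(3 + 2*exp(-2*I*pi/5) + 3*exp(-4*I*pi/5) + 3*exp(2*I*pi/5))*conj(1) + 1*(3 + 3*exp(-2*I*pi/5) + 3*exp(4*I*pi/5) + 2*exp(2*I*pi/5))*conj(1) + 1*(3 + 2*exp(-4*I*pi/5) + 3*exp(4*I*pi/5) + 3*exp(2*I*pi/5))*conj(1)]
      = (1/5)[(11) + (3 + 3*exp(-2*I*pi/5) + 3*exp(-4*I*pi/5) + 2*exp(4*I*pi/5)) + (3 + 2*exp(-2*I*pi/5) + 3*exp(-4*I*pi/5) + 3*exp(2*I*pi/5)) + (3 + 3*exp(-2*I*pi/5) + 3*exp(4*I*pi/5) + 2*exp(2*I*pi/5)) + (3 + 2*exp(-4*I*pi/5) + 3*exp(4*I*pi/5) + 3*exp(2*I*pi/5))] = 15/5 = 3
  <chi_rho, chi_1> = (1/5)[1*(11)*conj(1) + 1*(3 + 3*exp(-2*I*pi/5) + 3*exp(-4*I*pi/5) + 2*exp(4*I*pi/5))*conj(exp(2*I*pi/5)) + 1*(3 + 2*exp(-2*I*pi/5) + 3*exp(-4*I*pi/5) + 3*exp(2*I*pi/5))*conj(exp(4*I*pi/5)) + 1*(3 + 3*exp(-2*I*pi/5) + 3*exp(4*I*pi/5) + 2*exp(2*I*pi/5))*conj(exp(-4*I*pi/5)) + 1*(3 + 2*exp(-4*I*pi/5) + 3*exp(4*I*pi/5) + 3*exp(2*I*pi/5))*conj(exp(-2*I*pi/5))]
      = (1/5)[(11) + (3*exp(-2*I*pi/5) + 3*exp(-4*I*pi/5) + 3*exp(4*I*pi/5) + 2*exp(2*I*pi/5)) + (3*exp(-2*I*pi/5) + 3*exp(-4*I*pi/5) + 2*exp(4*I*pi/5) + 3*exp(2*I*pi/5)) + (3*exp(-2*I*pi/5) + 2*exp(-4*I*pi/5) + 3*exp(4*I*pi/5) + 3*exp(2*I*pi/5)) + (2*exp(-2*I*pi/5) + 3*exp(-4*I*pi/5) + 3*exp(4*I*pi/5) + 3*exp(2*I*pi/5))] = 0/5 = 0
  <chi_rho, chi_2> = (1/5)[1*(11)*conj(1) + 1*(3 + 3*exp(-2*I*pi/5) + 3*exp(-4*I*pi/5) + 2*exp(4*I*pi/5))*conj(exp(4*I*pi/5)) + 1*(3 + 2*exp(-2*I*pi/5) + 3*exp(-4*I*pi/5) + 3*exp(2*I*pi/5))*conj(exp(-2*I*pi/5)) + 1*(3 + 3*exp(-2*I*pi/5) + 3*exp(4*I*pi/5) + 2*exp(2*I*pi/5))*conj(exp(2*I*pi/5)) + 1*(3 + 2*exp(-4*I*pi/5) + 3*exp(4*I*pi/5) + 3*exp(2*I*pi/5))*conj(exp(-4*I*pi/5))]
      = (1/5)[(11) + (2 + 3*exp(-4*I*pi/5) + 3*exp(4*I*pi/5) + 3*exp(2*I*pi/5)) + (2 + 3*exp(-2*I*pi/5) + 3*exp(4*I*pi/5) + 3*exp(2*I*pi/5)) + (2 + 3*exp(-2*I*pi/5) + 3*exp(-4*I*pi/5) + 3*exp(2*I*pi/5)) + (2 + 3*exp(-2*I*pi/5) + 3*exp(-4*I*pi/5) + 3*exp(4*I*pi/5))] = 10/5 = 2
  <chi_rho, chi_3> = (1/5)[1*(11)*conj(1) + 1*(3 + 3*exp(-2*I*pi/5) + 3*exp(-4*I*pi/5) + 2*exp(4*I*pi/5))*conj(exp(-4*I*pi/5)) + 1*(3 + 2*exp(-2*I*pi/5) + 3*exp(-4*I*pi/5) + 3*exp(2*I*pi/5))*conj(exp(2*I*pi/5)) + 1*(3 + 3*exp(-2*I*pi/5) + 3*exp(4*I*pi/5) + 2*exp(2*I*pi/5))*conj(exp(-2*I*pi/5)) + 1*(3 + 2*exp(-4*I*pi/5) + 3*exp(4*I*pi/5) + 3*exp(2*I*pi/5))*conj(exp(4*I*pi/5))]
      = (1/5)[(11) + (3 + 2*exp(-2*I*pi/5) + 3*exp(4*I*pi/5) + 3*exp(2*I*pi/5)) + (3 + 3*exp(-2*I*pi/5) + 2*exp(-4*I*pi/5) + 3*exp(4*I*pi/5)) + (3 + 3*exp(-4*I*pi/5) + 2*exp(4*I*pi/5) + 3*exp(2*I*pi/5)) + (3 + 3*exp(-2*I*pi/5) + 3*exp(-4*I*pi/5) + 2*exp(2*I*pi/5))] = 15/5 = 3
  <chi_rho, chi_4> = (1/5)[1*(11)*conj(1) + 1*(3 + 3*exp(-2*I*pi/5) + 3*exp(-4*I*pi/5) + 2*exp(4*I*pi/5))*conj(exp(-2*I*pi/5)) + 1*(3 + 2*exp(-2*I*pi/5) + 3*exp(-4*I*pi/5) + 3*exp(2*I*pi/5))*conj(exp(-4*I*pi/5)) + 1*(3 + 3*exp(-2*I*pi/5) + 3*exp(4*I*pi/5) + 2*exp(2*I*pi/5))*conj(exp(4*I*pi/5)) + 1*(3 + 2*exp(-4*I*pi/5) + 3*exp(4*I*pi/5) + 3*exp(2*I*pi/5))*conj(exp(2*I*pi/5))]
      = (1/5)[(11) + (3 + 3*exp(-2*I*pi/5) + 2*exp(-4*I*pi/5) + 3*exp(2*I*pi/5)) + (3 + 3*exp(-4*I*pi/5) + 3*exp(4*I*pi/5) + 2*exp(2*I*pi/5)) + (3 + 2*exp(-2*I*pi/5) + 3*exp(-4*I*pi/5) + 3*exp(4*I*pi/5)) + (3 + 3*exp(-2*I*pi/5) + 2*exp(4*I*pi/5) + 3*exp(2*I*pi/5))] = 15/5 = 3
(Exp terms are combined using exp(i*s)*conj(exp(i*t)) = exp(i*(s-t)), and sums of them are collapsed using the identity that for every m > 1 the m distinct m-th roots of unity sum to 0, e.g. 1 + exp(2*I*pi/3) + exp(-2*I*pi/3) = 0.)
Dimension check: dim(rho) = sum (mult * dim) = 3*1 + 0*1 + 2*1 + 3*1 + 3*1 = 11 = chi_rho(e) = 11.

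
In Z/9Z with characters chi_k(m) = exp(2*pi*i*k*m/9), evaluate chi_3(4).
chi_3(4) = zeta_9^12 = exp(2*I*pi/3)

Why: chi_3(4) = zeta_9^(3*4) = zeta_9^12. Since zeta_9^9 = 1, this equals zeta_9^3 = exp(2*pi*i*3/9) = exp(2*I*pi/3).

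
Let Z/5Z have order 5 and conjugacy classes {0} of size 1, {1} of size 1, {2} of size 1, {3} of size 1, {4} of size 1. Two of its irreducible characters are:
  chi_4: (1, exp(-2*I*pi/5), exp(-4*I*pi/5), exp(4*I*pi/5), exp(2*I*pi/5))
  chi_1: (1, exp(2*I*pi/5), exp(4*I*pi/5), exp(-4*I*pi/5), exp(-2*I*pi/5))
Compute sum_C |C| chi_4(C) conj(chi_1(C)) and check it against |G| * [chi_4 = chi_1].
Sum = 0; so <chi_4, chi_1> = 0 (distinct irreducibles are orthogonal).

Justification: Compute term by term over conjugacy classes (|C| * chi_4(C) * conj(chi_1(C))):
  1*(1)*conj(1) + 1*(exp(-2*I*pi/5))*conj(exp(2*I*pi/5)) + 1*(exp(-4*I*pi/5))*conj(exp(4*I*pi/5)) + 1*(exp(4*I*pi/5))*conj(exp(-4*I*pi/5)) + 1*(exp(2*I*pi/5))*conj(exp(-2*I*pi/5))
  = (1) + (exp(-4*I*pi/5)) + (exp(2*I*pi/5)) + (exp(-2*I*pi/5)) + (exp(4*I*pi/5))
  = 0.
(Exp terms are combined using exp(i*s)*conj(exp(i*t)) = exp(i*(s-t)), and sums of them are collapsed using the identity that for every m > 1 the m distinct m-th roots of unity sum to 0, e.g. 1 + exp(2*I*pi/3) + exp(-2*I*pi/3) = 0.)
Dividing by |G| = 5 gives 0/5 = 0, matching the row-orthogonality relation <chi_4, chi_1> = [chi_4 = chi_1].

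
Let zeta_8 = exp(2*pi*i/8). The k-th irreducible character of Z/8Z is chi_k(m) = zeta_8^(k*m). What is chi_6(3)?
chi_6(3) = zeta_8^18 = I

Details: chi_6(3) = zeta_8^(6*3) = zeta_8^18. Since zeta_8^8 = 1, this equals zeta_8^2 = exp(2*pi*i*2/8) = I.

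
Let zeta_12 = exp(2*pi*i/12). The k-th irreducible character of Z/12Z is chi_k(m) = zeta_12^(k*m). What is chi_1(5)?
chi_1(5) = zeta_12^5 = exp(5*I*pi/6)

Why: chi_1(5) = zeta_12^(1*5) = zeta_12^5. Since zeta_12^12 = 1, this equals zeta_12^5 = exp(2*pi*i*5/12) = exp(5*I*pi/6).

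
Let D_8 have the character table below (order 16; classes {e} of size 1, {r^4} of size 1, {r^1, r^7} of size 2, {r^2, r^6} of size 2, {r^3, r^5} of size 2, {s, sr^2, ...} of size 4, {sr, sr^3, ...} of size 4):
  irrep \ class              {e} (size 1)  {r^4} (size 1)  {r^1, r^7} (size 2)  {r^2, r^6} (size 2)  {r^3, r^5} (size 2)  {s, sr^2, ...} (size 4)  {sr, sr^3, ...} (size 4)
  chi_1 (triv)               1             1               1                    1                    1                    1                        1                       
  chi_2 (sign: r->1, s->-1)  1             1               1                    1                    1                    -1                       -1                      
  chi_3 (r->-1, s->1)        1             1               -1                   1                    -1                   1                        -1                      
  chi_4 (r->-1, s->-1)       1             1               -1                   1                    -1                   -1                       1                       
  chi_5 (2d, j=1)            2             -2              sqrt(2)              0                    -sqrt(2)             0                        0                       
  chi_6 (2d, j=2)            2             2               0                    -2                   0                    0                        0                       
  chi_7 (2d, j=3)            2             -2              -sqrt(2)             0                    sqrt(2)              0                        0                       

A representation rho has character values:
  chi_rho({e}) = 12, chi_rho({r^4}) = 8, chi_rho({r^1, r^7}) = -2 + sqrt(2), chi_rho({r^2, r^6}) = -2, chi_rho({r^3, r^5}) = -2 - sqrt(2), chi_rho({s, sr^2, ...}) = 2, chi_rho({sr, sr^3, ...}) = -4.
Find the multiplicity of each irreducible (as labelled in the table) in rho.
Multiplicities: chi_1: 0, chi_2: 1, chi_3: 3, chi_4: 0, chi_5: 1, chi_6: 3, chi_7: 0.

Solution. Use <chi_rho, chi> = (1/|G|) sum_C |C| * chi_rho(C) * conj(chi(C)) with |G| = 16 for each irreducible chi in the table:
  <chi_rho, chi_1> = (1/16)[1*(12)*conj(1) + 1*(8)*conj(1) + 2*(-2 + sqrt(2))*conj(1) + 2*(-2)*conj(1) + 2*(-2 - sqrt(2))*conj(1) + 4*(2)*conj(1) + 4*(-4)*conj(1)]
      = (1/16)[(12) + (8) + (-4 + 2*sqrt(2)) + (-4) + (-4 - 2*sqrt(2)) + (8) + (-16)] = 0/16 = 0
  <chi_rho, chi_2> = (1/16)[1*(12)*conj(1) + 1*(8)*conj(1) + 2*(-2 + sqrt(2))*conj(1) + 2*(-2)*conj(1) + 2*(-2 - sqrt(2))*conj(1) + 4*(2)*conj(-1) + 4*(-4)*conj(-1)]
      = (1/16)[(12) + (8) + (-4 + 2*sqrt(2)) + (-4) + (-4 - 2*sqrt(2)) + (-8) + (16)] = 16/16 = 1
  <chi_rho, chi_3> = (1/16)[1*(12)*conj(1) + 1*(8)*conj(1) + 2*(-2 + sqrt(2))*conj(-1) + 2*(-2)*conj(1) + 2*(-2 - sqrt(2))*conj(-1) + 4*(2)*conj(1) + 4*(-4)*conj(-1)]
      = (1/16)[(12) + (8) + (4 - 2*sqrt(2)) + (-4) + (2*sqrt(2) + 4) + (8) + (16)] = 48/16 = 3
  <chi_rho, chi_4> = (1/16)[1*(12)*conj(1) + 1*(8)*conj(1) + 2*(-2 + sqrt(2))*conj(-1) + 2*(-2)*conj(1) + 2*(-2 - sqrt(2))*conj(-1) + 4*(2)*conj(-1) + 4*(-4)*conj(1)]
      = (1/16)[(12) + (8) + (4 - 2*sqrt(2)) + (-4) + (2*sqrt(2) + 4) + (-8) + (-16)] = 0/16 = 0
  <chi_rho, chi_5> = (1/16)[1*(12)*conj(2) + 1*(8)*conj(-2) + 2*(-2 + sqrt(2))*conj(sqrt(2)) + 2*(-2)*conj(0) + 2*(-2 - sqrt(2))*conj(-sqrt(2)) + 4*(2)*conj(0) + 4*(-4)*conj(0)]
      = (1/16)[(24) + (-16) + (4 - 4*sqrt(2)) + (0) + (4 + 4*sqrt(2)) + (0) + (0)] = 16/16 = 1
  <chi_rho, chi_6> = (1/16)[1*(12)*conj(2) + 1*(8)*conj(2) + 2*(-2 + sqrt(2))*conj(0) + 2*(-2)*conj(-2) + 2*(-2 - sqrt(2))*conj(0) + 4*(2)*conj(0) + 4*(-4)*conj(0)]
      = (1/16)[(24) + (16) + (0) + (8) + (0) + (0) + (0)] = 48/16 = 3
  <chi_rho, chi_7> = (1/16)[1*(12)*conj(2) + 1*(8)*conj(-2) + 2*(-2 + sqrt(2))*conj(-sqrt(2)) + 2*(-2)*conj(0) + 2*(-2 - sqrt(2))*conj(sqrt(2)) + 4*(2)*conj(0) + 4*(-4)*conj(0)]
      = (1/16)[(24) + (-16) + (-4 + 4*sqrt(2)) + (0) + (-4*sqrt(2) - 4) + (0) + (0)] = 0/16 = 0
Dimension check: dim(rho) = sum (mult * dim) = 0*1 + 1*1 + 3*1 + 0*1 + 1*2 + 3*2 + 0*2 = 12 = chi_rho(e) = 12.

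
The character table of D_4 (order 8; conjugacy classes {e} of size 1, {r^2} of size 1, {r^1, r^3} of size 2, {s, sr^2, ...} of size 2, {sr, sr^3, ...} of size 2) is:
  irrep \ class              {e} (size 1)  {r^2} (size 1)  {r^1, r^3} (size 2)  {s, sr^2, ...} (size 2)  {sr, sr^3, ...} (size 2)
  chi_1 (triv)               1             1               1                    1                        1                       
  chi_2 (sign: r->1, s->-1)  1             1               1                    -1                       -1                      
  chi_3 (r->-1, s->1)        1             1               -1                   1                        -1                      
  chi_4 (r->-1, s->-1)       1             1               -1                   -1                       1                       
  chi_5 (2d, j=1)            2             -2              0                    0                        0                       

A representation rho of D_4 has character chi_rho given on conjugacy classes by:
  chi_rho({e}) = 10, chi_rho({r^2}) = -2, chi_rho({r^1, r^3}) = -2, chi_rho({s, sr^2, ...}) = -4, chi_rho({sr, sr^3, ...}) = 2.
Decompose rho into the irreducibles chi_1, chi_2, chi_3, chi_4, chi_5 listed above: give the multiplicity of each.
Multiplicities: chi_1: 0, chi_2: 1, chi_3: 0, chi_4: 3, chi_5: 3.

Solution. Use <chi_rho, chi> = (1/|G|) sum_C |C| * chi_rho(C) * conj(chi(C)) with |G| = 8 for each irreducible chi in the table:
  <chi_rho, chi_1> = (1/8)[1*(10)*conj(1) + 1*(-2)*conj(1) + 2*(-2)*conj(1) + 2*(-4)*conj(1) + 2*(2)*conj(1)]
      = (1/8)[(10) + (-2) + (-4) + (-8) + (4)] = 0/8 = 0
  <chi_rho, chi_2> = (1/8)[1*(10)*conj(1) + 1*(-2)*conj(1) + 2*(-2)*conj(1) + 2*(-4)*conj(-1) + 2*(2)*conj(-1)]
      = (1/8)[(10) + (-2) + (-4) + (8) + (-4)] = 8/8 = 1
  <chi_rho, chi_3> = (1/8)[1*(10)*conj(1) + 1*(-2)*conj(1) + 2*(-2)*conj(-1) + 2*(-4)*conj(1) + 2*(2)*conj(-1)]
      = (1/8)[(10) + (-2) + (4) + (-8) + (-4)] = 0/8 = 0
  <chi_rho, chi_4> = (1/8)[1*(10)*conj(1) + 1*(-2)*conj(1) + 2*(-2)*conj(-1) + 2*(-4)*conj(-1) + 2*(2)*conj(1)]
      = (1/8)[(10) + (-2) + (4) + (8) + (4)] = 24/8 = 3
  <chi_rho, chi_5> = (1/8)[1*(10)*conj(2) + 1*(-2)*conj(-2) + 2*(-2)*conj(0) + 2*(-4)*conj(0) + 2*(2)*conj(0)]
      = (1/8)[(20) + (4) + (0) + (0) + (0)] = 24/8 = 3
Dimension check: dim(rho) = sum (mult * dim) = 0*1 + 1*1 + 0*1 + 3*1 + 3*2 = 10 = chi_rho(e) = 10.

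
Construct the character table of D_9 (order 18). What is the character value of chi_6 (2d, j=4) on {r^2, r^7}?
Conjugacy classes: {e} of size 1, {r^1, r^8} of size 2, {r^2, r^7} of size 2, {r^3, r^6} of size 2, {r^4, r^5} of size 2, {s, sr, ..., sr^8} of size 9.
Character table:
  irrep \ class              {e} (size 1)  {r^1, r^8} (size 2)  {r^2, r^7} (size 2)  {r^3, r^6} (size 2)  {r^4, r^5} (size 2)  {s, sr, ..., sr^8} (size 9)
  chi_1 (triv)               1             1                    1                    1                    1                    1                          
  chi_2 (sign: r->1, s->-1)  1             1                    1                    1                    1                    -1                         
  chi_3 (2d, j=1)            2             2*cos(2*pi/9)        2*cos(4*pi/9)        -1                   -2*cos(pi/9)         0                          
  chi_4 (2d, j=2)            2             2*cos(4*pi/9)        -2*cos(pi/9)         -1                   2*cos(2*pi/9)        0                          
  chi_5 (2d, j=3)            2             -1                   -1                   2                    -1                   0                          
  chi_6 (2d, j=4)            2             -2*cos(pi/9)         2*cos(2*pi/9)        -1                   2*cos(4*pi/9)        0                          

Spot check: chi_6 (2d, j=4) on {r^2, r^7} = 2*cos(2*pi/9).

Justification: D_9 has order 2*9 = 18 with 6 conjugacy classes, hence 6 irreducibles. Sum of squared dims 1 + 1 + 4 + 4 + 4 + 4 = 18 = |G|. Linear characters come from the abelianisation; the 2-dimensional irreps have character r^k -> 2*cos(2*pi*j*k/9), reflections -> 0.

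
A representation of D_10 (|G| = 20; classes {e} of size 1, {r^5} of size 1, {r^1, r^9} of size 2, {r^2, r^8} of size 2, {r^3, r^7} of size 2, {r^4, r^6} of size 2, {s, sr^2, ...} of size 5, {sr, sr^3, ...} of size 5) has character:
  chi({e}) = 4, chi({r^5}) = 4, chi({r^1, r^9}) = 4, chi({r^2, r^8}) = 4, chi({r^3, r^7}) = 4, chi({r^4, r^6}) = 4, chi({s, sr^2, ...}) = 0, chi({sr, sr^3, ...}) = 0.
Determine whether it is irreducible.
Not irreducible (reducible): <chi, chi> = 8 > 1.

Explanation: <chi, chi> = (1/|G|) sum_C |C| * |chi(C)|^2 = (1/20)[1*|4|^2 + 1*|4|^2 + 2*|4|^2 + 2*|4|^2 + 2*|4|^2 + 2*|4|^2 + 5*|0|^2 + 5*|0|^2]
  = (1/20)[(16) + (16) + (32) + (32) + (32) + (32) + (0) + (0)] = 160/20 = 8.
A character is irreducible iff <chi, chi> = 1, so this representation is reducible.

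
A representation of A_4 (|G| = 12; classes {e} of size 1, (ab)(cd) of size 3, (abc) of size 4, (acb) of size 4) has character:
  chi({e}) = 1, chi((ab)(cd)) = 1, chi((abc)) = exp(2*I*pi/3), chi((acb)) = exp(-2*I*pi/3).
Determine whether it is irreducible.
Irreducible: <chi, chi> = 1.

Explanation: <chi, chi> = (1/|G|) sum_C |C| * |chi(C)|^2 = (1/12)[1*|1|^2 + 3*|1|^2 + 4*|exp(2*I*pi/3)|^2 + 4*|exp(-2*I*pi/3)|^2]
  = (1/12)[(1) + (3) + (4) + (4)] = 12/12 = 1.
(Exp terms are combined using exp(i*s)*conj(exp(i*t)) = exp(i*(s-t)), and sums of them are collapsed using the identity that for every m > 1 the m distinct m-th roots of unity sum to 0, e.g. 1 + exp(2*I*pi/3) + exp(-2*I*pi/3) = 0.)
A character is irreducible iff <chi, chi> = 1, so this representation is irreducible.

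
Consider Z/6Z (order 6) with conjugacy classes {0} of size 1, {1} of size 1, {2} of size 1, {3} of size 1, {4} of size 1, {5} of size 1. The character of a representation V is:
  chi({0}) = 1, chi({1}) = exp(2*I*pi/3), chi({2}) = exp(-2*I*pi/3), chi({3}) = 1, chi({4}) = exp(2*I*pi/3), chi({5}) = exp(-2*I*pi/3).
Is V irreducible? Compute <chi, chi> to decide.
Irreducible: <chi, chi> = 1.

Details: <chi, chi> = (1/|G|) sum_C |C| * |chi(C)|^2 = (1/6)[1*|1|^2 + 1*|exp(2*I*pi/3)|^2 + 1*|exp(-2*I*pi/3)|^2 + 1*|1|^2 + 1*|exp(2*I*pi/3)|^2 + 1*|exp(-2*I*pi/3)|^2]
  = (1/6)[(1) + (1) + (1) + (1) + (1) + (1)] = 6/6 = 1.
(Exp terms are combined using exp(i*s)*conj(exp(i*t)) = exp(i*(s-t)), and sums of them are collapsed using the identity that for every m > 1 the m distinct m-th roots of unity sum to 0, e.g. 1 + exp(2*I*pi/3) + exp(-2*I*pi/3) = 0.)
A character is irreducible iff <chi, chi> = 1, so this representation is irreducible.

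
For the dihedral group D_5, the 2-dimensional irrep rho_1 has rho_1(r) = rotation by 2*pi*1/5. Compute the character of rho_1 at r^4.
chi_{rho_1}(r^4) = 2*cos(2*pi*1*4/5) = -1/2 + sqrt(5)/2

Derivation: rho_1(r^4) is rotation by angle 2*pi*1*4/5, whose trace is 2*cos(2*pi*1*4/5) = -1/2 + sqrt(5)/2.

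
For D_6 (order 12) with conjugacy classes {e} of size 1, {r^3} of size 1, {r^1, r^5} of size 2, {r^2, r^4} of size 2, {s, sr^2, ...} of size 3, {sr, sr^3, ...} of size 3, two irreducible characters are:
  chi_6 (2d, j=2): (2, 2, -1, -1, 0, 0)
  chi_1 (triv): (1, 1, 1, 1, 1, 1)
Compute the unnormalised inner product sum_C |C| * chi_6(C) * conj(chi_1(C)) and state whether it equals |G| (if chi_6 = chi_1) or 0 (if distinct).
Sum = 0; so <chi_6, chi_1> = 0 (distinct irreducibles are orthogonal).

Derivation: Compute term by term over conjugacy classes (|C| * chi_6(C) * conj(chi_1(C))):
  1*(2)*conj(1) + 1*(2)*conj(1) + 2*(-1)*conj(1) + 2*(-1)*conj(1) + 3*(0)*conj(1) + 3*(0)*conj(1)
  = (2) + (2) + (-2) + (-2) + (0) + (0)
  = 0.
Dividing by |G| = 12 gives 0/12 = 0, matching the row-orthogonality relation <chi_6, chi_1> = [chi_6 = chi_1].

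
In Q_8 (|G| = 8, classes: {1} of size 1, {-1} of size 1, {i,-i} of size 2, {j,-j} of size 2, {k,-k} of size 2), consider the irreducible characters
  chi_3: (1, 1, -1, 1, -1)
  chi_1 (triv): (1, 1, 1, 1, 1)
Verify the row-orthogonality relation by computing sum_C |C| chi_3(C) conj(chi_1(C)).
Sum = 0; so <chi_3, chi_1> = 0 (distinct irreducibles are orthogonal).

Working: Compute term by term over conjugacy classes (|C| * chi_3(C) * conj(chi_1(C))):
  1*(1)*conj(1) + 1*(1)*conj(1) + 2*(-1)*conj(1) + 2*(1)*conj(1) + 2*(-1)*conj(1)
  = (1) + (1) + (-2) + (2) + (-2)
  = 0.
Dividing by |G| = 8 gives 0/8 = 0, matching the row-orthogonality relation <chi_3, chi_1> = [chi_3 = chi_1].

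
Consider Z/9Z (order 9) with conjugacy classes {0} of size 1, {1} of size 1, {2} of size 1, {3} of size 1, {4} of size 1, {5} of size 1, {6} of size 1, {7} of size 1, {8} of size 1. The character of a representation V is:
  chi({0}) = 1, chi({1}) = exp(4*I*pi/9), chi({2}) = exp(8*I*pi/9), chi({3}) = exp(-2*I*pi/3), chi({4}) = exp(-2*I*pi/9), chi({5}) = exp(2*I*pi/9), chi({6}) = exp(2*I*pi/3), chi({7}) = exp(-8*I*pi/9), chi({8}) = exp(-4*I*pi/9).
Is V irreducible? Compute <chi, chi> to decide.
Irreducible: <chi, chi> = 1.

<chi, chi> = (1/|G|) sum_C |C| * |chi(C)|^2 = (1/9)[1*|1|^2 + 1*|exp(4*I*pi/9)|^2 + 1*|exp(8*I*pi/9)|^2 + 1*|exp(-2*I*pi/3)|^2 + 1*|exp(-2*I*pi/9)|^2 + 1*|exp(2*I*pi/9)|^2 + 1*|exp(2*I*pi/3)|^2 + 1*|exp(-8*I*pi/9)|^2 + 1*|exp(-4*I*pi/9)|^2]
  = (1/9)[(1) + (1) + (1) + (1) + (1) + (1) + (1) + (1) + (1)] = 9/9 = 1.
(Exp terms are combined using exp(i*s)*conj(exp(i*t)) = exp(i*(s-t)), and sums of them are collapsed using the identity that for every m > 1 the m distinct m-th roots of unity sum to 0, e.g. 1 + exp(2*I*pi/3) + exp(-2*I*pi/3) = 0.)
A character is irreducible iff <chi, chi> = 1, so this representation is irreducible.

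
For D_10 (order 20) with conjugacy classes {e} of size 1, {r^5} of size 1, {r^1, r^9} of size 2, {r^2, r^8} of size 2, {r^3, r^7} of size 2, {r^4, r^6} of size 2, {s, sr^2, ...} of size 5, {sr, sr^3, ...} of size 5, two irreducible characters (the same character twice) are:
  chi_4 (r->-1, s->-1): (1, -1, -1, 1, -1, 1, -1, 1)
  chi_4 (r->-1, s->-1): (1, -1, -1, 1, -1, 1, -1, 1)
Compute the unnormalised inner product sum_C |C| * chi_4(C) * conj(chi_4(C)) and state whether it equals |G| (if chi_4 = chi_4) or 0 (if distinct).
Sum = 20 = |G| = 20; so <chi_4, chi_4> = 1 (norm-1 confirms irreducibility).

Argument: Compute term by term over conjugacy classes (|C| * chi_4(C) * conj(chi_4(C))):
  1*(1)*conj(1) + 1*(-1)*conj(-1) + 2*(-1)*conj(-1) + 2*(1)*conj(1) + 2*(-1)*conj(-1) + 2*(1)*conj(1) + 5*(-1)*conj(-1) + 5*(1)*conj(1)
  = (1) + (1) + (2) + (2) + (2) + (2) + (5) + (5)
  = 20.
Dividing by |G| = 20 gives 20/20 = 1, matching the row-orthogonality relation <chi_4, chi_4> = [chi_4 = chi_4].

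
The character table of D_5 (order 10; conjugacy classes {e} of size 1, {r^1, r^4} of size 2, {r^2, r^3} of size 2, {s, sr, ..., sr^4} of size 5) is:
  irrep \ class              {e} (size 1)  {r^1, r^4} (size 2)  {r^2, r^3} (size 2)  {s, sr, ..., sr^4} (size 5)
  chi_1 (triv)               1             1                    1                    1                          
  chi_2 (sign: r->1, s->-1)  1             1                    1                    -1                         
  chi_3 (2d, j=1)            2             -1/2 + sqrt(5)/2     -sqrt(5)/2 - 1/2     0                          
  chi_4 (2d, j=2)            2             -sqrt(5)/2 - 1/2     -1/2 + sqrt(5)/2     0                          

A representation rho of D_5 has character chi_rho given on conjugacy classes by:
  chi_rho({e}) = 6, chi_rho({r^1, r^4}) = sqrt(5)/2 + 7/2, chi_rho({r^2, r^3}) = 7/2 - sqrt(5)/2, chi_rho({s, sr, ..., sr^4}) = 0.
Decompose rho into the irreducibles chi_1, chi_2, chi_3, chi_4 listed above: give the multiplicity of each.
Multiplicities: chi_1: 2, chi_2: 2, chi_3: 1, chi_4: 0.

Derivation: Use <chi_rho, chi> = (1/|G|) sum_C |C| * chi_rho(C) * conj(chi(C)) with |G| = 10 for each irreducible chi in the table:
  <chi_rho, chi_1> = (1/10)[1*(6)*conj(1) + 2*(sqrt(5)/2 + 7/2)*conj(1) + 2*(7/2 - sqrt(5)/2)*conj(1) + 5*(0)*conj(1)]
      = (1/10)[(6) + (sqrt(5) + 7) + (7 - sqrt(5)) + (0)] = 20/10 = 2
  <chi_rho, chi_2> = (1/10)[1*(6)*conj(1) + 2*(sqrt(5)/2 + 7/2)*conj(1) + 2*(7/2 - sqrt(5)/2)*conj(1) + 5*(0)*conj(-1)]
      = (1/10)[(6) + (sqrt(5) + 7) + (7 - sqrt(5)) + (0)] = 20/10 = 2
  <chi_rho, chi_3> = (1/10)[1*(6)*conj(2) + 2*(sqrt(5)/2 + 7/2)*conj(-1/2 + sqrt(5)/2) + 2*(7/2 - sqrt(5)/2)*conj(-sqrt(5)/2 - 1/2) + 5*(0)*conj(0)]
      = (1/10)[(12) + (-1 + 3*sqrt(5)) + (-3*sqrt(5) - 1) + (0)] = 10/10 = 1
  <chi_rho, chi_4> = (1/10)[1*(6)*conj(2) + 2*(sqrt(5)/2 + 7/2)*conj(-sqrt(5)/2 - 1/2) + 2*(7/2 - sqrt(5)/2)*conj(-1/2 + sqrt(5)/2) + 5*(0)*conj(0)]
      = (1/10)[(12) + (-4*sqrt(5) - 6) + (-6 + 4*sqrt(5)) + (0)] = 0/10 = 0
Dimension check: dim(rho) = sum (mult * dim) = 2*1 + 2*1 + 1*2 + 0*2 = 6 = chi_rho(e) = 6.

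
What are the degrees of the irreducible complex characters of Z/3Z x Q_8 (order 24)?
Dimensions: 1, 1, 1, 1, 1, 1, 1, 1, 1, 1, 1, 1, 2, 2, 2

Details: There are 15 irreducibles (= number of conjugacy classes). Their dimensions d_i satisfy sum d_i^2 = |G| = 24: 1 + 1 + 1 + 1 + 1 + 1 + 1 + 1 + 1 + 1 + 1 + 1 + 4 + 4 + 4 = 24. (For the product with Z/3Z: each of the 3 1-dim characters of Z/3Z tensors with each irrep of Q_8, giving 3 copies of each Q_8-dimension.)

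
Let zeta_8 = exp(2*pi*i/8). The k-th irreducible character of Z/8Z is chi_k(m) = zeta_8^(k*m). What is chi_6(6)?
chi_6(6) = zeta_8^36 = -1

Working: chi_6(6) = zeta_8^(6*6) = zeta_8^36. Since zeta_8^8 = 1, this equals zeta_8^4 = exp(2*pi*i*4/8) = -1.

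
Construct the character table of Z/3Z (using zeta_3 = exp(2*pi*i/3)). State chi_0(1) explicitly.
Character table of Z/3Z (irreps indexed chi_0,...,chi_2 with chi_k(m) = zeta_3^(k*m), zeta_3 = exp(2*pi*i/3)):
  irrep \ class  {0} (size 1)  {1} (size 1)    {2} (size 1)  
  chi_0          1             1               1             
  chi_1          1             exp(2*I*pi/3)   exp(-2*I*pi/3)
  chi_2          1             exp(-2*I*pi/3)  exp(2*I*pi/3) 

Spot check: chi_0(1) = zeta_3^(0*1) = zeta_3^0 = 1.

Proof sketch: Z/3Z is abelian, so all 3 irreducible complex representations are 1-dimensional. They are given by chi_k(m) = zeta_3^(k*m) for k = 0,...,2. Row orthogonality: sum_m chi_k(m) conj(chi_l(m)) = 3 * [k = l].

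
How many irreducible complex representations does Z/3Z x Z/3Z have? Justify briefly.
9

Why: The number of irreducible complex representations of a finite group equals its number of conjugacy classes. Z/3Z x Z/3Z is abelian of order 9, so every element is its own conjugacy class: 9 classes, so Z/3Z x Z/3Z (order 9) has exactly 9 irreducible complex representations.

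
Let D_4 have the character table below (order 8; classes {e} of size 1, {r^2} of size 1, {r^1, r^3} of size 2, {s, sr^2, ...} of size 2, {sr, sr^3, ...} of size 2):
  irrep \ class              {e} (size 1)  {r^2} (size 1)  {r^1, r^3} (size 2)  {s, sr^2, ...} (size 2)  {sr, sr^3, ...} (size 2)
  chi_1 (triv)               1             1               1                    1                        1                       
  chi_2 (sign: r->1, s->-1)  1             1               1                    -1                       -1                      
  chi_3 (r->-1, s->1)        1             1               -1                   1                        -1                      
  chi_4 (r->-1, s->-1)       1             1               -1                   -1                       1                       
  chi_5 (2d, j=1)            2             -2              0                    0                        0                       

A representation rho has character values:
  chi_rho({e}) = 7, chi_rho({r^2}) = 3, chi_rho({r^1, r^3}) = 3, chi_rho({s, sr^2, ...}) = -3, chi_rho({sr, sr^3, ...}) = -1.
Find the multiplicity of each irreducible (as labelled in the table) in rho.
Multiplicities: chi_1: 1, chi_2: 3, chi_3: 0, chi_4: 1, chi_5: 1.

Derivation: Use <chi_rho, chi> = (1/|G|) sum_C |C| * chi_rho(C) * conj(chi(C)) with |G| = 8 for each irreducible chi in the table:
  <chi_rho, chi_1> = (1/8)[1*(7)*conj(1) + 1*(3)*conj(1) + 2*(3)*conj(1) + 2*(-3)*conj(1) + 2*(-1)*conj(1)]
      = (1/8)[(7) + (3) + (6) + (-6) + (-2)] = 8/8 = 1
  <chi_rho, chi_2> = (1/8)[1*(7)*conj(1) + 1*(3)*conj(1) + 2*(3)*conj(1) + 2*(-3)*conj(-1) + 2*(-1)*conj(-1)]
      = (1/8)[(7) + (3) + (6) + (6) + (2)] = 24/8 = 3
  <chi_rho, chi_3> = (1/8)[1*(7)*conj(1) + 1*(3)*conj(1) + 2*(3)*conj(-1) + 2*(-3)*conj(1) + 2*(-1)*conj(-1)]
      = (1/8)[(7) + (3) + (-6) + (-6) + (2)] = 0/8 = 0
  <chi_rho, chi_4> = (1/8)[1*(7)*conj(1) + 1*(3)*conj(1) + 2*(3)*conj(-1) + 2*(-3)*conj(-1) + 2*(-1)*conj(1)]
      = (1/8)[(7) + (3) + (-6) + (6) + (-2)] = 8/8 = 1
  <chi_rho, chi_5> = (1/8)[1*(7)*conj(2) + 1*(3)*conj(-2) + 2*(3)*conj(0) + 2*(-3)*conj(0) + 2*(-1)*conj(0)]
      = (1/8)[(14) + (-6) + (0) + (0) + (0)] = 8/8 = 1
Dimension check: dim(rho) = sum (mult * dim) = 1*1 + 3*1 + 0*1 + 1*1 + 1*2 = 7 = chi_rho(e) = 7.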